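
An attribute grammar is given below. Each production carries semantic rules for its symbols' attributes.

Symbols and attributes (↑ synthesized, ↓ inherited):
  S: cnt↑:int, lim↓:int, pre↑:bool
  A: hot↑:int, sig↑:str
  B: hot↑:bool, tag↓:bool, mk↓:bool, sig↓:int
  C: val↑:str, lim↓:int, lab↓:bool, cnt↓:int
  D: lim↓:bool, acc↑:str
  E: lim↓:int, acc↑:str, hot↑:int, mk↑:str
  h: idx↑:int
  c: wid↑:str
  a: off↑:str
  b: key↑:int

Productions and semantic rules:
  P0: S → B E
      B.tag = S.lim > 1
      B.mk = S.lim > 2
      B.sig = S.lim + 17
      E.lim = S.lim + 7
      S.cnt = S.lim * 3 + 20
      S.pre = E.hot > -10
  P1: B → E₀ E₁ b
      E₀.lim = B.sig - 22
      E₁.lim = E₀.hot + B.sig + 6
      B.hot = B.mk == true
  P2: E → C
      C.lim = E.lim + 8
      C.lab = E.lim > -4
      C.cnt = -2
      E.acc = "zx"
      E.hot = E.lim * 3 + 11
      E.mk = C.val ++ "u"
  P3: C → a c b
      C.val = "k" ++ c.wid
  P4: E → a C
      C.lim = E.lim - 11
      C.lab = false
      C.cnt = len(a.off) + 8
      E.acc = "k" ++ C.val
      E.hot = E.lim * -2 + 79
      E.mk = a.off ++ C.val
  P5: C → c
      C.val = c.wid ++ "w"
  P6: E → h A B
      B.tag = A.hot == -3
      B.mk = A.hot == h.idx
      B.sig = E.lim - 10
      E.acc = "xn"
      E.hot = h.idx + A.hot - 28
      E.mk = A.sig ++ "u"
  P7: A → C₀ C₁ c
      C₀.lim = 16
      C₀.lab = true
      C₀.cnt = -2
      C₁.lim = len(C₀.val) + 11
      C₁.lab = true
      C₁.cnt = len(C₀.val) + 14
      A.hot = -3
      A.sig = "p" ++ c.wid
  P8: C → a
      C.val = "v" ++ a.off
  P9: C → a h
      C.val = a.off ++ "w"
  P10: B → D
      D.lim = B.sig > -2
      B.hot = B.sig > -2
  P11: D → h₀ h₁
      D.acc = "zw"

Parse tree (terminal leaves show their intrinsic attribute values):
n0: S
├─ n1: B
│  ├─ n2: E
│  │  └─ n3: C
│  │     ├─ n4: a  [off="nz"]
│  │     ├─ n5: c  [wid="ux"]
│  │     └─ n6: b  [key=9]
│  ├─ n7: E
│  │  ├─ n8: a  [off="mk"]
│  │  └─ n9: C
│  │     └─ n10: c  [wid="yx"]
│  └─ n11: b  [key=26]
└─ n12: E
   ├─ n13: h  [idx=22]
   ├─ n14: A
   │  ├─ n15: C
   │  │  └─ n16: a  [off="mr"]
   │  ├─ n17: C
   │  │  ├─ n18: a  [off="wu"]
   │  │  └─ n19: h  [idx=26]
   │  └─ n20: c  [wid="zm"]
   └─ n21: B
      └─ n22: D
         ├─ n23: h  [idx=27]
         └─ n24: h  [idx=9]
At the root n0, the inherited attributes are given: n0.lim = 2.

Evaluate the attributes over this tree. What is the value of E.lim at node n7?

1. n0.lim = 2  [given at root]
2. n1.tag = true  [S.lim > 1]
3. n1.mk = false  [S.lim > 2]
4. n1.sig = 19  [S.lim + 17]
5. n2.lim = -3  [B.sig - 22]
6. n3.lim = 5  [E.lim + 8]
7. n3.lab = true  [E.lim > -4]
8. n3.cnt = -2  [-2]
9. n4.off = "nz"  [terminal]
10. n5.wid = "ux"  [terminal]
11. n6.key = 9  [terminal]
12. n3.val = "kux"  ["k" ++ c.wid]
13. n2.acc = "zx"  ["zx"]
14. n2.hot = 2  [E.lim * 3 + 11]
15. n2.mk = "kuxu"  [C.val ++ "u"]
16. n7.lim = 27  [E₀.hot + B.sig + 6]
17. n8.off = "mk"  [terminal]
18. n9.lim = 16  [E.lim - 11]
19. n9.lab = false  [false]
20. n9.cnt = 10  [len(a.off) + 8]
21. n10.wid = "yx"  [terminal]
22. n9.val = "yxw"  [c.wid ++ "w"]
23. n7.acc = "kyxw"  ["k" ++ C.val]
24. n7.hot = 25  [E.lim * -2 + 79]
25. n7.mk = "mkyxw"  [a.off ++ C.val]
26. n11.key = 26  [terminal]
27. n1.hot = false  [B.mk == true]
28. n12.lim = 9  [S.lim + 7]
29. n13.idx = 22  [terminal]
30. n15.lim = 16  [16]
31. n15.lab = true  [true]
32. n15.cnt = -2  [-2]
33. n16.off = "mr"  [terminal]
34. n15.val = "vmr"  ["v" ++ a.off]
35. n17.lim = 14  [len(C₀.val) + 11]
36. n17.lab = true  [true]
37. n17.cnt = 17  [len(C₀.val) + 14]
38. n18.off = "wu"  [terminal]
39. n19.idx = 26  [terminal]
40. n17.val = "wuw"  [a.off ++ "w"]
41. n20.wid = "zm"  [terminal]
42. n14.hot = -3  [-3]
43. n14.sig = "pzm"  ["p" ++ c.wid]
44. n21.tag = true  [A.hot == -3]
45. n21.mk = false  [A.hot == h.idx]
46. n21.sig = -1  [E.lim - 10]
47. n22.lim = true  [B.sig > -2]
48. n23.idx = 27  [terminal]
49. n24.idx = 9  [terminal]
50. n22.acc = "zw"  ["zw"]
51. n21.hot = true  [B.sig > -2]
52. n12.acc = "xn"  ["xn"]
53. n12.hot = -9  [h.idx + A.hot - 28]
54. n12.mk = "pzmu"  [A.sig ++ "u"]
55. n0.cnt = 26  [S.lim * 3 + 20]
56. n0.pre = true  [E.hot > -10]

27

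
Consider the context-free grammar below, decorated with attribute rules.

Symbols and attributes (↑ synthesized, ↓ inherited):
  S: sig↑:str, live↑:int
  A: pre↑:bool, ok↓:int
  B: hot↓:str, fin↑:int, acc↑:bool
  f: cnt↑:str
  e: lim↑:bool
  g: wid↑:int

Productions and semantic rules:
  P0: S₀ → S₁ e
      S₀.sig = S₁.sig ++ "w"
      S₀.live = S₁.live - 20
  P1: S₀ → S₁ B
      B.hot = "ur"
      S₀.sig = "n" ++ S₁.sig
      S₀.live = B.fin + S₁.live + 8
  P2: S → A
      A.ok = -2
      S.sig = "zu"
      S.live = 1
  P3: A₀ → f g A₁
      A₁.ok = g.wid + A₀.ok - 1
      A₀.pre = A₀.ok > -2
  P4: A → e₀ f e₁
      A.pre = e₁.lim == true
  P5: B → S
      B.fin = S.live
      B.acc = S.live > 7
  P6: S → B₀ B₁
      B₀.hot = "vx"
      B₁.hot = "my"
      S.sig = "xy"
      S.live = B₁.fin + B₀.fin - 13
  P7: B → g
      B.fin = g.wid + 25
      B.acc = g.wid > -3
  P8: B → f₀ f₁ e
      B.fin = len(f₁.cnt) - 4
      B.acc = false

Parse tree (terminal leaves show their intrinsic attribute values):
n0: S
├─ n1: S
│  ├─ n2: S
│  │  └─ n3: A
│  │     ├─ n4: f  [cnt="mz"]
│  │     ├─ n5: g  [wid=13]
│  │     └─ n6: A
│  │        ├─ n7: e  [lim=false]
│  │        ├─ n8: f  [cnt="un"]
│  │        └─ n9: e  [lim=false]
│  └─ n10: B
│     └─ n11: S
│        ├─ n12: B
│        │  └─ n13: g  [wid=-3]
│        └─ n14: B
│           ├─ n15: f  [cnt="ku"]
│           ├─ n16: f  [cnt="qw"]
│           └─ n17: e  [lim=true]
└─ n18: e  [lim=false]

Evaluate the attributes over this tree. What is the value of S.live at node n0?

1. n3.ok = -2  [-2]
2. n4.cnt = "mz"  [terminal]
3. n5.wid = 13  [terminal]
4. n6.ok = 10  [g.wid + A₀.ok - 1]
5. n7.lim = false  [terminal]
6. n8.cnt = "un"  [terminal]
7. n9.lim = false  [terminal]
8. n6.pre = false  [e₁.lim == true]
9. n3.pre = false  [A₀.ok > -2]
10. n2.sig = "zu"  ["zu"]
11. n2.live = 1  [1]
12. n10.hot = "ur"  ["ur"]
13. n12.hot = "vx"  ["vx"]
14. n13.wid = -3  [terminal]
15. n12.fin = 22  [g.wid + 25]
16. n12.acc = false  [g.wid > -3]
17. n14.hot = "my"  ["my"]
18. n15.cnt = "ku"  [terminal]
19. n16.cnt = "qw"  [terminal]
20. n17.lim = true  [terminal]
21. n14.fin = -2  [len(f₁.cnt) - 4]
22. n14.acc = false  [false]
23. n11.sig = "xy"  ["xy"]
24. n11.live = 7  [B₁.fin + B₀.fin - 13]
25. n10.fin = 7  [S.live]
26. n10.acc = false  [S.live > 7]
27. n1.sig = "nzu"  ["n" ++ S₁.sig]
28. n1.live = 16  [B.fin + S₁.live + 8]
29. n18.lim = false  [terminal]
30. n0.sig = "nzuw"  [S₁.sig ++ "w"]
31. n0.live = -4  [S₁.live - 20]

-4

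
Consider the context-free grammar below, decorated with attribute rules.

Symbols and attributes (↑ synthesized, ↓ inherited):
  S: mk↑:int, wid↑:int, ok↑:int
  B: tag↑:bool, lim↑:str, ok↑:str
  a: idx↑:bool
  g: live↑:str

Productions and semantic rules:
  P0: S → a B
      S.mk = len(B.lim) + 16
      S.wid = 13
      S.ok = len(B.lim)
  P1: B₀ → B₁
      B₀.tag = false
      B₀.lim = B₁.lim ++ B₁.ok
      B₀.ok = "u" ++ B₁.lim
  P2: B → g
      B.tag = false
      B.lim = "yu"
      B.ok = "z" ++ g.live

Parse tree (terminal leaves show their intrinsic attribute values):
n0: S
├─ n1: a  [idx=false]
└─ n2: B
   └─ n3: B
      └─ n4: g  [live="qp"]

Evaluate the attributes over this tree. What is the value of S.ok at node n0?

1. n1.idx = false  [terminal]
2. n4.live = "qp"  [terminal]
3. n3.tag = false  [false]
4. n3.lim = "yu"  ["yu"]
5. n3.ok = "zqp"  ["z" ++ g.live]
6. n2.tag = false  [false]
7. n2.lim = "yuzqp"  [B₁.lim ++ B₁.ok]
8. n2.ok = "uyu"  ["u" ++ B₁.lim]
9. n0.mk = 21  [len(B.lim) + 16]
10. n0.wid = 13  [13]
11. n0.ok = 5  [len(B.lim)]

5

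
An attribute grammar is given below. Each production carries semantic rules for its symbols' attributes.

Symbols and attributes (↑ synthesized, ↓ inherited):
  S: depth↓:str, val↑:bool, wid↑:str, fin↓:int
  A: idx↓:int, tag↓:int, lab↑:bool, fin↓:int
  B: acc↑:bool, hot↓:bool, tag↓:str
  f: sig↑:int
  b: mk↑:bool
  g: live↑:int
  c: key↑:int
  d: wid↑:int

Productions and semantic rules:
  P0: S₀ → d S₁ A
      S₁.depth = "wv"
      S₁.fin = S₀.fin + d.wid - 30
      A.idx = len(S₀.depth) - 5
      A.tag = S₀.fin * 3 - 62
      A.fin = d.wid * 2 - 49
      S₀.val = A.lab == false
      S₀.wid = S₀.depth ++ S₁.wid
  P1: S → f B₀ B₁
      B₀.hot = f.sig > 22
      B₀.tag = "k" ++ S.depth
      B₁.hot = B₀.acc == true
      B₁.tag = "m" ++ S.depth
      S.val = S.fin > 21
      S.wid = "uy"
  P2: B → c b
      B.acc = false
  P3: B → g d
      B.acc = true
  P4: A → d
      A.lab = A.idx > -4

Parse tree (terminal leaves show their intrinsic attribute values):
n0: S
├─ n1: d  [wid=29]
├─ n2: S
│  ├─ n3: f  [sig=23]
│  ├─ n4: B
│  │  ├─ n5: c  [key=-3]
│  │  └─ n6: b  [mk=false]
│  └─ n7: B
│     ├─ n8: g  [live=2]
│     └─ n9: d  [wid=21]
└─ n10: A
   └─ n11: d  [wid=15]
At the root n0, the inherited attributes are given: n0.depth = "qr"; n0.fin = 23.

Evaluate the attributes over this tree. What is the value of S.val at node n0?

1. n0.depth = "qr"  [given at root]
2. n0.fin = 23  [given at root]
3. n1.wid = 29  [terminal]
4. n2.depth = "wv"  ["wv"]
5. n2.fin = 22  [S₀.fin + d.wid - 30]
6. n3.sig = 23  [terminal]
7. n4.hot = true  [f.sig > 22]
8. n4.tag = "kwv"  ["k" ++ S.depth]
9. n5.key = -3  [terminal]
10. n6.mk = false  [terminal]
11. n4.acc = false  [false]
12. n7.hot = false  [B₀.acc == true]
13. n7.tag = "mwv"  ["m" ++ S.depth]
14. n8.live = 2  [terminal]
15. n9.wid = 21  [terminal]
16. n7.acc = true  [true]
17. n2.val = true  [S.fin > 21]
18. n2.wid = "uy"  ["uy"]
19. n10.idx = -3  [len(S₀.depth) - 5]
20. n10.tag = 7  [S₀.fin * 3 - 62]
21. n10.fin = 9  [d.wid * 2 - 49]
22. n11.wid = 15  [terminal]
23. n10.lab = true  [A.idx > -4]
24. n0.val = false  [A.lab == false]
25. n0.wid = "qruy"  [S₀.depth ++ S₁.wid]

false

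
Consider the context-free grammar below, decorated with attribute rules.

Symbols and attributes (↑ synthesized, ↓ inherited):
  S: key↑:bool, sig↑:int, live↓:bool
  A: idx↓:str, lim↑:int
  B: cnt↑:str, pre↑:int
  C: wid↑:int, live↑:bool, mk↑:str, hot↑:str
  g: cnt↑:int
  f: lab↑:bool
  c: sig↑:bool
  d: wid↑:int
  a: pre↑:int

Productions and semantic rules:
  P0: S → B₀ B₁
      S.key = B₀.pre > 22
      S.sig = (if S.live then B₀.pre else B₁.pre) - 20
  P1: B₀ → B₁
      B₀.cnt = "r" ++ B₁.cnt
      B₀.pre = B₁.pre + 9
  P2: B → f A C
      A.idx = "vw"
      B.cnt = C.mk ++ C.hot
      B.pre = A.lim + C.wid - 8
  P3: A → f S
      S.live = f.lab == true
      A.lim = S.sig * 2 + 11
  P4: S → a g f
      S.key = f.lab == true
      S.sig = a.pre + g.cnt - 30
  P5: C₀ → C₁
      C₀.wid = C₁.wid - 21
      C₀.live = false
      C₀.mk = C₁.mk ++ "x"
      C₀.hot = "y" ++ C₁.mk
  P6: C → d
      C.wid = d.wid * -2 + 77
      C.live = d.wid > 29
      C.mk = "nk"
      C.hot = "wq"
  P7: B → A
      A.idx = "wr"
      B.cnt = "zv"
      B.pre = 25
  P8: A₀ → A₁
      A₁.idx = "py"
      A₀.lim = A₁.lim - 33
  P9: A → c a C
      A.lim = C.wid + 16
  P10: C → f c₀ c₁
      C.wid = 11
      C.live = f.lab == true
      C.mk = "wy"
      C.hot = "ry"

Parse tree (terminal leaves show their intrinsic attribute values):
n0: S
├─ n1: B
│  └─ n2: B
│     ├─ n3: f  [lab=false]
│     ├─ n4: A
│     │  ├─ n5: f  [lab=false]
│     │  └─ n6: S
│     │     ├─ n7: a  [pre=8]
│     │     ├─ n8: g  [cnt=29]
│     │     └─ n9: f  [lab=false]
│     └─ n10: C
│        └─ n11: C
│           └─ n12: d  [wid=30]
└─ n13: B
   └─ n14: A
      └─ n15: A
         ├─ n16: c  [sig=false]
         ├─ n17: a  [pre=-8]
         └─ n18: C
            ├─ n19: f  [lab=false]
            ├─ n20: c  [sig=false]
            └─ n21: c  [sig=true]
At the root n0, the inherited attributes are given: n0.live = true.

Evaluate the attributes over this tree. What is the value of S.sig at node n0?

1. n0.live = true  [given at root]
2. n3.lab = false  [terminal]
3. n4.idx = "vw"  ["vw"]
4. n5.lab = false  [terminal]
5. n6.live = false  [f.lab == true]
6. n7.pre = 8  [terminal]
7. n8.cnt = 29  [terminal]
8. n9.lab = false  [terminal]
9. n6.key = false  [f.lab == true]
10. n6.sig = 7  [a.pre + g.cnt - 30]
11. n4.lim = 25  [S.sig * 2 + 11]
12. n12.wid = 30  [terminal]
13. n11.wid = 17  [d.wid * -2 + 77]
14. n11.live = true  [d.wid > 29]
15. n11.mk = "nk"  ["nk"]
16. n11.hot = "wq"  ["wq"]
17. n10.wid = -4  [C₁.wid - 21]
18. n10.live = false  [false]
19. n10.mk = "nkx"  [C₁.mk ++ "x"]
20. n10.hot = "ynk"  ["y" ++ C₁.mk]
21. n2.cnt = "nkxynk"  [C.mk ++ C.hot]
22. n2.pre = 13  [A.lim + C.wid - 8]
23. n1.cnt = "rnkxynk"  ["r" ++ B₁.cnt]
24. n1.pre = 22  [B₁.pre + 9]
25. n14.idx = "wr"  ["wr"]
26. n15.idx = "py"  ["py"]
27. n16.sig = false  [terminal]
28. n17.pre = -8  [terminal]
29. n19.lab = false  [terminal]
30. n20.sig = false  [terminal]
31. n21.sig = true  [terminal]
32. n18.wid = 11  [11]
33. n18.live = false  [f.lab == true]
34. n18.mk = "wy"  ["wy"]
35. n18.hot = "ry"  ["ry"]
36. n15.lim = 27  [C.wid + 16]
37. n14.lim = -6  [A₁.lim - 33]
38. n13.cnt = "zv"  ["zv"]
39. n13.pre = 25  [25]
40. n0.key = false  [B₀.pre > 22]
41. n0.sig = 2  [(if S.live then B₀.pre else B₁.pre) - 20]

2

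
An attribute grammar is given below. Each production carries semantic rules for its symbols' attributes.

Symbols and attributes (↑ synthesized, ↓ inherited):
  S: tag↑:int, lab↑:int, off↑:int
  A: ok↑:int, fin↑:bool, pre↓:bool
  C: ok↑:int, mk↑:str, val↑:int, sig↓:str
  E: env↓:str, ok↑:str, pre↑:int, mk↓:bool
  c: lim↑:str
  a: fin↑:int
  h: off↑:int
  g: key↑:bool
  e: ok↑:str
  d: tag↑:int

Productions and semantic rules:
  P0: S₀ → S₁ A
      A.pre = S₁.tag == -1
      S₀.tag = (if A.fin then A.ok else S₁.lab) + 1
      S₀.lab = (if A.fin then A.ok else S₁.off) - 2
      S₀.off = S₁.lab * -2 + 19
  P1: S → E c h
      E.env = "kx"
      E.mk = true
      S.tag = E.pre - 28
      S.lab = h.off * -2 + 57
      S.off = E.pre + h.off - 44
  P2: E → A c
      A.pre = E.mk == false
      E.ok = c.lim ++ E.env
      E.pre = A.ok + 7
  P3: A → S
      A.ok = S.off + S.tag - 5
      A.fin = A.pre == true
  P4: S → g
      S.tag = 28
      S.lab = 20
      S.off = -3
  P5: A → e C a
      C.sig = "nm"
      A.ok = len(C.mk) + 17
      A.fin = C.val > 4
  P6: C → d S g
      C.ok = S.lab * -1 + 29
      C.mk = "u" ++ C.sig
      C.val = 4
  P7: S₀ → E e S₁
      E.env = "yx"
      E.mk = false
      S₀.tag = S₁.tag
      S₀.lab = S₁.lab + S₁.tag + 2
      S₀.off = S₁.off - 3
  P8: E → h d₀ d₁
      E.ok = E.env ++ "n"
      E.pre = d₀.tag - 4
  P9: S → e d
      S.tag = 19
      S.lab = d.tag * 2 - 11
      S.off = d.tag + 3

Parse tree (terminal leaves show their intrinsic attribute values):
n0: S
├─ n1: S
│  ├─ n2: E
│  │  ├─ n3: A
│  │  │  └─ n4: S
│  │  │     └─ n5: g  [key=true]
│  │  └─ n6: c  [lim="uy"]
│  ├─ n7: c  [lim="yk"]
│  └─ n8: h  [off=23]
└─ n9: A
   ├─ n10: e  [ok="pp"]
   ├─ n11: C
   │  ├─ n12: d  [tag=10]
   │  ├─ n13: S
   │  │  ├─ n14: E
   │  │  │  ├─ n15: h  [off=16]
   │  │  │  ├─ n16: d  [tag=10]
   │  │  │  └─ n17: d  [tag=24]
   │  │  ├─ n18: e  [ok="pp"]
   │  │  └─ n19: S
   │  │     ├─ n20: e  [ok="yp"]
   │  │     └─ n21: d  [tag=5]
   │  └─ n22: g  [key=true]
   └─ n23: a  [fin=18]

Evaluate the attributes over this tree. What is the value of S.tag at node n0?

12

1. n2.env = "kx"  ["kx"]
2. n2.mk = true  [true]
3. n3.pre = false  [E.mk == false]
4. n5.key = true  [terminal]
5. n4.tag = 28  [28]
6. n4.lab = 20  [20]
7. n4.off = -3  [-3]
8. n3.ok = 20  [S.off + S.tag - 5]
9. n3.fin = false  [A.pre == true]
10. n6.lim = "uy"  [terminal]
11. n2.ok = "uykx"  [c.lim ++ E.env]
12. n2.pre = 27  [A.ok + 7]
13. n7.lim = "yk"  [terminal]
14. n8.off = 23  [terminal]
15. n1.tag = -1  [E.pre - 28]
16. n1.lab = 11  [h.off * -2 + 57]
17. n1.off = 6  [E.pre + h.off - 44]
18. n9.pre = true  [S₁.tag == -1]
19. n10.ok = "pp"  [terminal]
20. n11.sig = "nm"  ["nm"]
21. n12.tag = 10  [terminal]
22. n14.env = "yx"  ["yx"]
23. n14.mk = false  [false]
24. n15.off = 16  [terminal]
25. n16.tag = 10  [terminal]
26. n17.tag = 24  [terminal]
27. n14.ok = "yxn"  [E.env ++ "n"]
28. n14.pre = 6  [d₀.tag - 4]
29. n18.ok = "pp"  [terminal]
30. n20.ok = "yp"  [terminal]
31. n21.tag = 5  [terminal]
32. n19.tag = 19  [19]
33. n19.lab = -1  [d.tag * 2 - 11]
34. n19.off = 8  [d.tag + 3]
35. n13.tag = 19  [S₁.tag]
36. n13.lab = 20  [S₁.lab + S₁.tag + 2]
37. n13.off = 5  [S₁.off - 3]
38. n22.key = true  [terminal]
39. n11.ok = 9  [S.lab * -1 + 29]
40. n11.mk = "unm"  ["u" ++ C.sig]
41. n11.val = 4  [4]
42. n23.fin = 18  [terminal]
43. n9.ok = 20  [len(C.mk) + 17]
44. n9.fin = false  [C.val > 4]
45. n0.tag = 12  [(if A.fin then A.ok else S₁.lab) + 1]
46. n0.lab = 4  [(if A.fin then A.ok else S₁.off) - 2]
47. n0.off = -3  [S₁.lab * -2 + 19]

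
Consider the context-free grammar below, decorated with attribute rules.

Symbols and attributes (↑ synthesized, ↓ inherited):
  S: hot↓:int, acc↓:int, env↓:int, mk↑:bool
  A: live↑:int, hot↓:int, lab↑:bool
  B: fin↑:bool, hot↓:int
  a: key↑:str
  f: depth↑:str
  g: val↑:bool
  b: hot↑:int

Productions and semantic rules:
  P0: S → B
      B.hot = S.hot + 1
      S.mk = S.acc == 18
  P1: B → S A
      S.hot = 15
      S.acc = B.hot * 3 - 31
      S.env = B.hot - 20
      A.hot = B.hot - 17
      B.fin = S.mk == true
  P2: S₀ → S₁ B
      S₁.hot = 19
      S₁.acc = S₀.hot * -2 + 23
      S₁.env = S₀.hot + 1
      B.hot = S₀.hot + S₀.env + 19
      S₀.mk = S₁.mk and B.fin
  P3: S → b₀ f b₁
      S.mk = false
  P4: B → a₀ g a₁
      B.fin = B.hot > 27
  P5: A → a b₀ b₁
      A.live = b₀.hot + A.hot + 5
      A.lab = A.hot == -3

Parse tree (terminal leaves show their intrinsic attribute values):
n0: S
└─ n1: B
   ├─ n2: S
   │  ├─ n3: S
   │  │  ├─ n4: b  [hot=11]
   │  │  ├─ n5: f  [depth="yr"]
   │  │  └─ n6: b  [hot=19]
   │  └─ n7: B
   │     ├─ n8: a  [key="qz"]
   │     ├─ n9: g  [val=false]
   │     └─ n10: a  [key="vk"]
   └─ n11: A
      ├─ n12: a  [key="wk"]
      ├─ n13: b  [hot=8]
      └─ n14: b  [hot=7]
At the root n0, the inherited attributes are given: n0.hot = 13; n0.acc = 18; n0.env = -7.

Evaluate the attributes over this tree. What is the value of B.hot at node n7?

1. n0.hot = 13  [given at root]
2. n0.acc = 18  [given at root]
3. n0.env = -7  [given at root]
4. n1.hot = 14  [S.hot + 1]
5. n2.hot = 15  [15]
6. n2.acc = 11  [B.hot * 3 - 31]
7. n2.env = -6  [B.hot - 20]
8. n3.hot = 19  [19]
9. n3.acc = -7  [S₀.hot * -2 + 23]
10. n3.env = 16  [S₀.hot + 1]
11. n4.hot = 11  [terminal]
12. n5.depth = "yr"  [terminal]
13. n6.hot = 19  [terminal]
14. n3.mk = false  [false]
15. n7.hot = 28  [S₀.hot + S₀.env + 19]
16. n8.key = "qz"  [terminal]
17. n9.val = false  [terminal]
18. n10.key = "vk"  [terminal]
19. n7.fin = true  [B.hot > 27]
20. n2.mk = false  [S₁.mk and B.fin]
21. n11.hot = -3  [B.hot - 17]
22. n12.key = "wk"  [terminal]
23. n13.hot = 8  [terminal]
24. n14.hot = 7  [terminal]
25. n11.live = 10  [b₀.hot + A.hot + 5]
26. n11.lab = true  [A.hot == -3]
27. n1.fin = false  [S.mk == true]
28. n0.mk = true  [S.acc == 18]

28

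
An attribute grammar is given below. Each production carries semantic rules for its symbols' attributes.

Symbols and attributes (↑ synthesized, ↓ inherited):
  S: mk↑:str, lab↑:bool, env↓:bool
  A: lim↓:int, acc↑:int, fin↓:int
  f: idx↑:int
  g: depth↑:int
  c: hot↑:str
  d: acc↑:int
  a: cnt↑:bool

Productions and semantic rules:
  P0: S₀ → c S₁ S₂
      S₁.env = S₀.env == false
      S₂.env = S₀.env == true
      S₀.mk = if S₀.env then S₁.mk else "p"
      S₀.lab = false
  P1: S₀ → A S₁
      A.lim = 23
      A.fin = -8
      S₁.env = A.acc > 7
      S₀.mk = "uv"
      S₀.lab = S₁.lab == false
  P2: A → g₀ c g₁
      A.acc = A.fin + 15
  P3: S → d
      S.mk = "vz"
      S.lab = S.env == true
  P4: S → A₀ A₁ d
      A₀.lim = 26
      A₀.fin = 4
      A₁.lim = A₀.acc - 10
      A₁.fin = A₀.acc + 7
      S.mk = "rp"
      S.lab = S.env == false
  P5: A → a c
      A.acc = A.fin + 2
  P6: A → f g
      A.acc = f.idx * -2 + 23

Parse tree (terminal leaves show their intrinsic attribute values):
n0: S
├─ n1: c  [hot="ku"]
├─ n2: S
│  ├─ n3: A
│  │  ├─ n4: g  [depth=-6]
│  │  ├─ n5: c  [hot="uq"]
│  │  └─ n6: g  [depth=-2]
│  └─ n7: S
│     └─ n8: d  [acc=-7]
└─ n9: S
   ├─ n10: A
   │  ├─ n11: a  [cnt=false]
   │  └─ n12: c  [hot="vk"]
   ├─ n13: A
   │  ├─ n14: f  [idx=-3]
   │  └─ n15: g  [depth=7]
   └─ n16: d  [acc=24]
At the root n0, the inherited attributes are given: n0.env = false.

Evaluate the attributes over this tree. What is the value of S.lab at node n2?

true

1. n0.env = false  [given at root]
2. n1.hot = "ku"  [terminal]
3. n2.env = true  [S₀.env == false]
4. n3.lim = 23  [23]
5. n3.fin = -8  [-8]
6. n4.depth = -6  [terminal]
7. n5.hot = "uq"  [terminal]
8. n6.depth = -2  [terminal]
9. n3.acc = 7  [A.fin + 15]
10. n7.env = false  [A.acc > 7]
11. n8.acc = -7  [terminal]
12. n7.mk = "vz"  ["vz"]
13. n7.lab = false  [S.env == true]
14. n2.mk = "uv"  ["uv"]
15. n2.lab = true  [S₁.lab == false]
16. n9.env = false  [S₀.env == true]
17. n10.lim = 26  [26]
18. n10.fin = 4  [4]
19. n11.cnt = false  [terminal]
20. n12.hot = "vk"  [terminal]
21. n10.acc = 6  [A.fin + 2]
22. n13.lim = -4  [A₀.acc - 10]
23. n13.fin = 13  [A₀.acc + 7]
24. n14.idx = -3  [terminal]
25. n15.depth = 7  [terminal]
26. n13.acc = 29  [f.idx * -2 + 23]
27. n16.acc = 24  [terminal]
28. n9.mk = "rp"  ["rp"]
29. n9.lab = true  [S.env == false]
30. n0.mk = "p"  [if S₀.env then S₁.mk else "p"]
31. n0.lab = false  [false]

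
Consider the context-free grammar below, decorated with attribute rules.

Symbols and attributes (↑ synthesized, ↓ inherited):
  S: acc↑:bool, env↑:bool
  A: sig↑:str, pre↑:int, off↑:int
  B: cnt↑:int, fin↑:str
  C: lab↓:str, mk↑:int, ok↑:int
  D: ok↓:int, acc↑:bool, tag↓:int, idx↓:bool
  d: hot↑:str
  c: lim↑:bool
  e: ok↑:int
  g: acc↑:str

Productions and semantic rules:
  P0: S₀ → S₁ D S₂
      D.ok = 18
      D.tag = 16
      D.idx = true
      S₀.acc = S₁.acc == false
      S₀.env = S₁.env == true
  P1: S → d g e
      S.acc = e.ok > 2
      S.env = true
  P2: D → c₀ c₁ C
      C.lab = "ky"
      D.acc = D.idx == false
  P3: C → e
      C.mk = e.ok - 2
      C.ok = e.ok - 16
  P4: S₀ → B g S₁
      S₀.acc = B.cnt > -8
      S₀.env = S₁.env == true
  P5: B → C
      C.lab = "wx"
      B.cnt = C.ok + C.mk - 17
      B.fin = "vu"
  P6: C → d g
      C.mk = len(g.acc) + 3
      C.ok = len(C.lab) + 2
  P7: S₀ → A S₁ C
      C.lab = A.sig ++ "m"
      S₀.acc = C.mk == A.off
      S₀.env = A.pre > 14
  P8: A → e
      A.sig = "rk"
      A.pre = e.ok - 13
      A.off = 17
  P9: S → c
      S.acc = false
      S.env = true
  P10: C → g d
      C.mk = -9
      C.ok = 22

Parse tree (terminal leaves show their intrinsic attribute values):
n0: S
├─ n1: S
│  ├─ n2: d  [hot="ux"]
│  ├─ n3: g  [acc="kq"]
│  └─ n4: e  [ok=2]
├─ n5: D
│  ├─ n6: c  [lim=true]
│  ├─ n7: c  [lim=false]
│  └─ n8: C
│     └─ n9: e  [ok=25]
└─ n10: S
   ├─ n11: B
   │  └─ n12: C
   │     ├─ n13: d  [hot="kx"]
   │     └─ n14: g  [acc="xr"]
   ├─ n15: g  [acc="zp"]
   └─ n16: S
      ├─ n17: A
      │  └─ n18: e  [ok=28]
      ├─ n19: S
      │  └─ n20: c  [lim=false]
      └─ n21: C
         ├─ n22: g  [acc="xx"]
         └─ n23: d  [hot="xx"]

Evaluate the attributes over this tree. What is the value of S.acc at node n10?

1. n2.hot = "ux"  [terminal]
2. n3.acc = "kq"  [terminal]
3. n4.ok = 2  [terminal]
4. n1.acc = false  [e.ok > 2]
5. n1.env = true  [true]
6. n5.ok = 18  [18]
7. n5.tag = 16  [16]
8. n5.idx = true  [true]
9. n6.lim = true  [terminal]
10. n7.lim = false  [terminal]
11. n8.lab = "ky"  ["ky"]
12. n9.ok = 25  [terminal]
13. n8.mk = 23  [e.ok - 2]
14. n8.ok = 9  [e.ok - 16]
15. n5.acc = false  [D.idx == false]
16. n12.lab = "wx"  ["wx"]
17. n13.hot = "kx"  [terminal]
18. n14.acc = "xr"  [terminal]
19. n12.mk = 5  [len(g.acc) + 3]
20. n12.ok = 4  [len(C.lab) + 2]
21. n11.cnt = -8  [C.ok + C.mk - 17]
22. n11.fin = "vu"  ["vu"]
23. n15.acc = "zp"  [terminal]
24. n18.ok = 28  [terminal]
25. n17.sig = "rk"  ["rk"]
26. n17.pre = 15  [e.ok - 13]
27. n17.off = 17  [17]
28. n20.lim = false  [terminal]
29. n19.acc = false  [false]
30. n19.env = true  [true]
31. n21.lab = "rkm"  [A.sig ++ "m"]
32. n22.acc = "xx"  [terminal]
33. n23.hot = "xx"  [terminal]
34. n21.mk = -9  [-9]
35. n21.ok = 22  [22]
36. n16.acc = false  [C.mk == A.off]
37. n16.env = true  [A.pre > 14]
38. n10.acc = false  [B.cnt > -8]
39. n10.env = true  [S₁.env == true]
40. n0.acc = true  [S₁.acc == false]
41. n0.env = true  [S₁.env == true]

false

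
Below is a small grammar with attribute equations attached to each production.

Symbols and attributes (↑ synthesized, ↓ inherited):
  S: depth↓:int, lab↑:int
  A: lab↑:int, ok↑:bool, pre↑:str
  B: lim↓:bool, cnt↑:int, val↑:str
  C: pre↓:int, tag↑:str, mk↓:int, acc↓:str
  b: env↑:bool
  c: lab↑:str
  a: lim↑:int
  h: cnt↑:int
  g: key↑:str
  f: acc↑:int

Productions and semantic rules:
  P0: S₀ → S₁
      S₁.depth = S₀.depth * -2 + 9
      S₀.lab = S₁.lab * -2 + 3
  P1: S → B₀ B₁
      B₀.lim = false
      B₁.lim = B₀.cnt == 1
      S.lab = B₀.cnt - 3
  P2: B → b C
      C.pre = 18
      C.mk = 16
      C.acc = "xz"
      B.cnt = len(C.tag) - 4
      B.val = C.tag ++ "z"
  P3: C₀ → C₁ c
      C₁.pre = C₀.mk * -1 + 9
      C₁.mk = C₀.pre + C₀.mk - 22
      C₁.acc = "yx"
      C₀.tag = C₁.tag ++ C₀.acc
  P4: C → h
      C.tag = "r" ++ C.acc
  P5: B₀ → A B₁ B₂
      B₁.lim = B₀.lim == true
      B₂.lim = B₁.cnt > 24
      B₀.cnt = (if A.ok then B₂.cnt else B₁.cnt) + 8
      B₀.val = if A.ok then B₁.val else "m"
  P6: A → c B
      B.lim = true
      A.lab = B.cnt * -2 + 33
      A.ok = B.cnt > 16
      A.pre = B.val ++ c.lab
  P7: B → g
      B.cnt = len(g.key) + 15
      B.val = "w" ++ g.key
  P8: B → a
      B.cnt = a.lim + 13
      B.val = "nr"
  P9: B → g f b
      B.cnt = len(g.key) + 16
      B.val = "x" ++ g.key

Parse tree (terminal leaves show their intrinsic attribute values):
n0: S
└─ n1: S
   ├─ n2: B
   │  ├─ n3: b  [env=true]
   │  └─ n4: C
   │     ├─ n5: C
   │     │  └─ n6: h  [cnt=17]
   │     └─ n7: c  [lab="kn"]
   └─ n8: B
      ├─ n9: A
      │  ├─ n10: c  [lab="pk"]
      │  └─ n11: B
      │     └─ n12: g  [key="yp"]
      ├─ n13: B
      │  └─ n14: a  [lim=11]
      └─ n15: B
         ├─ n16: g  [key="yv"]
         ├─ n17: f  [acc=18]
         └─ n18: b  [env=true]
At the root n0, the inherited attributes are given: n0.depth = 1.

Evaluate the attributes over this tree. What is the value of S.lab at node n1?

-2

1. n0.depth = 1  [given at root]
2. n1.depth = 7  [S₀.depth * -2 + 9]
3. n2.lim = false  [false]
4. n3.env = true  [terminal]
5. n4.pre = 18  [18]
6. n4.mk = 16  [16]
7. n4.acc = "xz"  ["xz"]
8. n5.pre = -7  [C₀.mk * -1 + 9]
9. n5.mk = 12  [C₀.pre + C₀.mk - 22]
10. n5.acc = "yx"  ["yx"]
11. n6.cnt = 17  [terminal]
12. n5.tag = "ryx"  ["r" ++ C.acc]
13. n7.lab = "kn"  [terminal]
14. n4.tag = "ryxxz"  [C₁.tag ++ C₀.acc]
15. n2.cnt = 1  [len(C.tag) - 4]
16. n2.val = "ryxxzz"  [C.tag ++ "z"]
17. n8.lim = true  [B₀.cnt == 1]
18. n10.lab = "pk"  [terminal]
19. n11.lim = true  [true]
20. n12.key = "yp"  [terminal]
21. n11.cnt = 17  [len(g.key) + 15]
22. n11.val = "wyp"  ["w" ++ g.key]
23. n9.lab = -1  [B.cnt * -2 + 33]
24. n9.ok = true  [B.cnt > 16]
25. n9.pre = "wyppk"  [B.val ++ c.lab]
26. n13.lim = true  [B₀.lim == true]
27. n14.lim = 11  [terminal]
28. n13.cnt = 24  [a.lim + 13]
29. n13.val = "nr"  ["nr"]
30. n15.lim = false  [B₁.cnt > 24]
31. n16.key = "yv"  [terminal]
32. n17.acc = 18  [terminal]
33. n18.env = true  [terminal]
34. n15.cnt = 18  [len(g.key) + 16]
35. n15.val = "xyv"  ["x" ++ g.key]
36. n8.cnt = 26  [(if A.ok then B₂.cnt else B₁.cnt) + 8]
37. n8.val = "nr"  [if A.ok then B₁.val else "m"]
38. n1.lab = -2  [B₀.cnt - 3]
39. n0.lab = 7  [S₁.lab * -2 + 3]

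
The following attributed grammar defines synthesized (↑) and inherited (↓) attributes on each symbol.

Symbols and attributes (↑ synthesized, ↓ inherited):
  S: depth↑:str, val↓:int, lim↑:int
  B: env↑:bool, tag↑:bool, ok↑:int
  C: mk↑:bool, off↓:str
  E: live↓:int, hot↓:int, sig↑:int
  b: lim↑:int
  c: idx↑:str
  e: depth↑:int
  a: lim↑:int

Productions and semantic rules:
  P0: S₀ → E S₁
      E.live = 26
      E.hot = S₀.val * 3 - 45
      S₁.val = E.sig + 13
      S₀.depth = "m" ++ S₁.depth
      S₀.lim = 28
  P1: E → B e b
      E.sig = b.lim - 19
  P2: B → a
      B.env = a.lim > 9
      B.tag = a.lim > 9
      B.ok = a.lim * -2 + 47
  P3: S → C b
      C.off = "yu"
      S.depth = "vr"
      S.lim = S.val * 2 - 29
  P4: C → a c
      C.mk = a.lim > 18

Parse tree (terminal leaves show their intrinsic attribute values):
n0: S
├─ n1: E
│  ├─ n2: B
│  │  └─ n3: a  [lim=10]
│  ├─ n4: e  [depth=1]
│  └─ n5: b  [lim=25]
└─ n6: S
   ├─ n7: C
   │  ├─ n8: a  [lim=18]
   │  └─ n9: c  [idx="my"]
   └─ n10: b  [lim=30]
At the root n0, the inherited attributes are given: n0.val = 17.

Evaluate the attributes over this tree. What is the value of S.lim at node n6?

9

1. n0.val = 17  [given at root]
2. n1.live = 26  [26]
3. n1.hot = 6  [S₀.val * 3 - 45]
4. n3.lim = 10  [terminal]
5. n2.env = true  [a.lim > 9]
6. n2.tag = true  [a.lim > 9]
7. n2.ok = 27  [a.lim * -2 + 47]
8. n4.depth = 1  [terminal]
9. n5.lim = 25  [terminal]
10. n1.sig = 6  [b.lim - 19]
11. n6.val = 19  [E.sig + 13]
12. n7.off = "yu"  ["yu"]
13. n8.lim = 18  [terminal]
14. n9.idx = "my"  [terminal]
15. n7.mk = false  [a.lim > 18]
16. n10.lim = 30  [terminal]
17. n6.depth = "vr"  ["vr"]
18. n6.lim = 9  [S.val * 2 - 29]
19. n0.depth = "mvr"  ["m" ++ S₁.depth]
20. n0.lim = 28  [28]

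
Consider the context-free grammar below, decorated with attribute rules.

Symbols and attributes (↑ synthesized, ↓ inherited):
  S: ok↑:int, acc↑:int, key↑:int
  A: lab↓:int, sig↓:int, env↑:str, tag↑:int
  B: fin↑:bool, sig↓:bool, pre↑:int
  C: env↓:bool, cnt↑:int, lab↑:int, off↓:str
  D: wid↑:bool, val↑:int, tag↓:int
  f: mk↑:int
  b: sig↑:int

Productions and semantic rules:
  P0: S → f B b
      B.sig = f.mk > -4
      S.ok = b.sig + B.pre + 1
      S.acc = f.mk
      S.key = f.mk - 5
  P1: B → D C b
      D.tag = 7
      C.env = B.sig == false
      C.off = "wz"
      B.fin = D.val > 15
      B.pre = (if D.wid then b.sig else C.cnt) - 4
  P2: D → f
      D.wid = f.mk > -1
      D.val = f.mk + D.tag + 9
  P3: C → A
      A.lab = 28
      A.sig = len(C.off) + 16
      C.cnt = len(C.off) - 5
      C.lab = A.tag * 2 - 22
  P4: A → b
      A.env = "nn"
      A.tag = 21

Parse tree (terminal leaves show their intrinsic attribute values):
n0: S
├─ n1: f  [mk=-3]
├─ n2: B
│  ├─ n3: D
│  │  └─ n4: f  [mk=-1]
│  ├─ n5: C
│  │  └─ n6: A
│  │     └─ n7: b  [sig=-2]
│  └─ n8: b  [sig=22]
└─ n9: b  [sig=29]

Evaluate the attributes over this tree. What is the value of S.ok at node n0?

23

1. n1.mk = -3  [terminal]
2. n2.sig = true  [f.mk > -4]
3. n3.tag = 7  [7]
4. n4.mk = -1  [terminal]
5. n3.wid = false  [f.mk > -1]
6. n3.val = 15  [f.mk + D.tag + 9]
7. n5.env = false  [B.sig == false]
8. n5.off = "wz"  ["wz"]
9. n6.lab = 28  [28]
10. n6.sig = 18  [len(C.off) + 16]
11. n7.sig = -2  [terminal]
12. n6.env = "nn"  ["nn"]
13. n6.tag = 21  [21]
14. n5.cnt = -3  [len(C.off) - 5]
15. n5.lab = 20  [A.tag * 2 - 22]
16. n8.sig = 22  [terminal]
17. n2.fin = false  [D.val > 15]
18. n2.pre = -7  [(if D.wid then b.sig else C.cnt) - 4]
19. n9.sig = 29  [terminal]
20. n0.ok = 23  [b.sig + B.pre + 1]
21. n0.acc = -3  [f.mk]
22. n0.key = -8  [f.mk - 5]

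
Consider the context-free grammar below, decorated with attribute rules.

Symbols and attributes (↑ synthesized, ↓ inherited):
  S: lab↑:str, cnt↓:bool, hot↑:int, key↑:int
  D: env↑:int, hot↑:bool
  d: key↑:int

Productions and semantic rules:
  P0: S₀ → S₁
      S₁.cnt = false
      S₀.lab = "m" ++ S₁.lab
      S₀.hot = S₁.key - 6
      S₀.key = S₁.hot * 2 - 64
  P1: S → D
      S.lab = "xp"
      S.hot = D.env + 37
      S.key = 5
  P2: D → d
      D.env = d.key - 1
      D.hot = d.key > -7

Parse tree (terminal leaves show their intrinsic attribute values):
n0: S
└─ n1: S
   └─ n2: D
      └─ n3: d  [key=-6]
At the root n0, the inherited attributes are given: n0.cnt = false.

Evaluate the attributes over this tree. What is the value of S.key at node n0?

-4

1. n0.cnt = false  [given at root]
2. n1.cnt = false  [false]
3. n3.key = -6  [terminal]
4. n2.env = -7  [d.key - 1]
5. n2.hot = true  [d.key > -7]
6. n1.lab = "xp"  ["xp"]
7. n1.hot = 30  [D.env + 37]
8. n1.key = 5  [5]
9. n0.lab = "mxp"  ["m" ++ S₁.lab]
10. n0.hot = -1  [S₁.key - 6]
11. n0.key = -4  [S₁.hot * 2 - 64]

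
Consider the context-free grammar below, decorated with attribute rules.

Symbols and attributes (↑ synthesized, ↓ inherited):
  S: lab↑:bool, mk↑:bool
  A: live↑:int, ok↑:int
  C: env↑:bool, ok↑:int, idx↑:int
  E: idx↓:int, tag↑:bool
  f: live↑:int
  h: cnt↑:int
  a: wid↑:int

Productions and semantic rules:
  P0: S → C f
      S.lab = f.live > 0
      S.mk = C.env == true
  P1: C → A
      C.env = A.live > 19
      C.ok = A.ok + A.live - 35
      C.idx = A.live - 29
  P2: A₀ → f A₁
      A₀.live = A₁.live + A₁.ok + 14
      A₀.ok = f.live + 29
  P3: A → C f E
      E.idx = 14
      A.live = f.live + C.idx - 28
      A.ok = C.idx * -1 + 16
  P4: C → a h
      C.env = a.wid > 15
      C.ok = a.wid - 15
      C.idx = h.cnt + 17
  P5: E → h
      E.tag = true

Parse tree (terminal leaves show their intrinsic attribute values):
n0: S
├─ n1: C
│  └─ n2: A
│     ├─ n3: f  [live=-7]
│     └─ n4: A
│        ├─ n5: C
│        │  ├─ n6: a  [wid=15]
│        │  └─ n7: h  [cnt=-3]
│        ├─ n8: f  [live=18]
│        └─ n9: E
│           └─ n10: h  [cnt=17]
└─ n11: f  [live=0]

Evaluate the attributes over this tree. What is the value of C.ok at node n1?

1. n3.live = -7  [terminal]
2. n6.wid = 15  [terminal]
3. n7.cnt = -3  [terminal]
4. n5.env = false  [a.wid > 15]
5. n5.ok = 0  [a.wid - 15]
6. n5.idx = 14  [h.cnt + 17]
7. n8.live = 18  [terminal]
8. n9.idx = 14  [14]
9. n10.cnt = 17  [terminal]
10. n9.tag = true  [true]
11. n4.live = 4  [f.live + C.idx - 28]
12. n4.ok = 2  [C.idx * -1 + 16]
13. n2.live = 20  [A₁.live + A₁.ok + 14]
14. n2.ok = 22  [f.live + 29]
15. n1.env = true  [A.live > 19]
16. n1.ok = 7  [A.ok + A.live - 35]
17. n1.idx = -9  [A.live - 29]
18. n11.live = 0  [terminal]
19. n0.lab = false  [f.live > 0]
20. n0.mk = true  [C.env == true]

7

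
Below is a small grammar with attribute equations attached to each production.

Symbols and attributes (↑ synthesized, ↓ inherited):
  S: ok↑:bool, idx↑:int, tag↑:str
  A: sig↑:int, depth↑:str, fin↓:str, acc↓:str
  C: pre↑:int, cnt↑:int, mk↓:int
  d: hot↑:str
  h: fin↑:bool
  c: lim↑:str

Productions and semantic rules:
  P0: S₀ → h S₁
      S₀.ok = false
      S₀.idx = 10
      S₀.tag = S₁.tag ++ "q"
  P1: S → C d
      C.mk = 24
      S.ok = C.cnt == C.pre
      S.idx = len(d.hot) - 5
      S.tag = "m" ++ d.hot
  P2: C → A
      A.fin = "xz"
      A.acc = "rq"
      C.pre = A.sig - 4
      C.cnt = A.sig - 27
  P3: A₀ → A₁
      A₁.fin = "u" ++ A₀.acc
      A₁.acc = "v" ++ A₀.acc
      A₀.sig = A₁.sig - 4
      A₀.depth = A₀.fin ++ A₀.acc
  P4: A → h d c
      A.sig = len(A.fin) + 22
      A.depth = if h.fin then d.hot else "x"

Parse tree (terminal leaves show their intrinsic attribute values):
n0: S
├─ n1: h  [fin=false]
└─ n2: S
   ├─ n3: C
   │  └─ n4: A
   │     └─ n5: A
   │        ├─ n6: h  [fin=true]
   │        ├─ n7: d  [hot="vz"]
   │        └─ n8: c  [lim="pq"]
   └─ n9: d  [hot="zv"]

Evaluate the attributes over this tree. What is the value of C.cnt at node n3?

1. n1.fin = false  [terminal]
2. n3.mk = 24  [24]
3. n4.fin = "xz"  ["xz"]
4. n4.acc = "rq"  ["rq"]
5. n5.fin = "urq"  ["u" ++ A₀.acc]
6. n5.acc = "vrq"  ["v" ++ A₀.acc]
7. n6.fin = true  [terminal]
8. n7.hot = "vz"  [terminal]
9. n8.lim = "pq"  [terminal]
10. n5.sig = 25  [len(A.fin) + 22]
11. n5.depth = "vz"  [if h.fin then d.hot else "x"]
12. n4.sig = 21  [A₁.sig - 4]
13. n4.depth = "xzrq"  [A₀.fin ++ A₀.acc]
14. n3.pre = 17  [A.sig - 4]
15. n3.cnt = -6  [A.sig - 27]
16. n9.hot = "zv"  [terminal]
17. n2.ok = false  [C.cnt == C.pre]
18. n2.idx = -3  [len(d.hot) - 5]
19. n2.tag = "mzv"  ["m" ++ d.hot]
20. n0.ok = false  [false]
21. n0.idx = 10  [10]
22. n0.tag = "mzvq"  [S₁.tag ++ "q"]

-6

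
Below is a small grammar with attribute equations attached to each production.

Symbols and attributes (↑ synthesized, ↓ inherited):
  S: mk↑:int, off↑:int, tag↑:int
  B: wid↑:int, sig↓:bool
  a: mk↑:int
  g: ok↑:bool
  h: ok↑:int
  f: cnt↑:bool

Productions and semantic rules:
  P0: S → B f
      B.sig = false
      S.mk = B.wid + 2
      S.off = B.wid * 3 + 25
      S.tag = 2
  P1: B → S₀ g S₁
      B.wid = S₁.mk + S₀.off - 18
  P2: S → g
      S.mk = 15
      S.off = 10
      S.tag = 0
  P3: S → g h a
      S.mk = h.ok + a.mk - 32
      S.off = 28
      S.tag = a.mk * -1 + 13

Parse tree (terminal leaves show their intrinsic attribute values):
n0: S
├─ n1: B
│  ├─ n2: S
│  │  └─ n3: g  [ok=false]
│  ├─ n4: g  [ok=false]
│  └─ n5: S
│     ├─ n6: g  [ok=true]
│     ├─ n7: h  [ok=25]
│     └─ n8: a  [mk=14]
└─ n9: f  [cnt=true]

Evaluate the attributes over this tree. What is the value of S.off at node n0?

1. n1.sig = false  [false]
2. n3.ok = false  [terminal]
3. n2.mk = 15  [15]
4. n2.off = 10  [10]
5. n2.tag = 0  [0]
6. n4.ok = false  [terminal]
7. n6.ok = true  [terminal]
8. n7.ok = 25  [terminal]
9. n8.mk = 14  [terminal]
10. n5.mk = 7  [h.ok + a.mk - 32]
11. n5.off = 28  [28]
12. n5.tag = -1  [a.mk * -1 + 13]
13. n1.wid = -1  [S₁.mk + S₀.off - 18]
14. n9.cnt = true  [terminal]
15. n0.mk = 1  [B.wid + 2]
16. n0.off = 22  [B.wid * 3 + 25]
17. n0.tag = 2  [2]

22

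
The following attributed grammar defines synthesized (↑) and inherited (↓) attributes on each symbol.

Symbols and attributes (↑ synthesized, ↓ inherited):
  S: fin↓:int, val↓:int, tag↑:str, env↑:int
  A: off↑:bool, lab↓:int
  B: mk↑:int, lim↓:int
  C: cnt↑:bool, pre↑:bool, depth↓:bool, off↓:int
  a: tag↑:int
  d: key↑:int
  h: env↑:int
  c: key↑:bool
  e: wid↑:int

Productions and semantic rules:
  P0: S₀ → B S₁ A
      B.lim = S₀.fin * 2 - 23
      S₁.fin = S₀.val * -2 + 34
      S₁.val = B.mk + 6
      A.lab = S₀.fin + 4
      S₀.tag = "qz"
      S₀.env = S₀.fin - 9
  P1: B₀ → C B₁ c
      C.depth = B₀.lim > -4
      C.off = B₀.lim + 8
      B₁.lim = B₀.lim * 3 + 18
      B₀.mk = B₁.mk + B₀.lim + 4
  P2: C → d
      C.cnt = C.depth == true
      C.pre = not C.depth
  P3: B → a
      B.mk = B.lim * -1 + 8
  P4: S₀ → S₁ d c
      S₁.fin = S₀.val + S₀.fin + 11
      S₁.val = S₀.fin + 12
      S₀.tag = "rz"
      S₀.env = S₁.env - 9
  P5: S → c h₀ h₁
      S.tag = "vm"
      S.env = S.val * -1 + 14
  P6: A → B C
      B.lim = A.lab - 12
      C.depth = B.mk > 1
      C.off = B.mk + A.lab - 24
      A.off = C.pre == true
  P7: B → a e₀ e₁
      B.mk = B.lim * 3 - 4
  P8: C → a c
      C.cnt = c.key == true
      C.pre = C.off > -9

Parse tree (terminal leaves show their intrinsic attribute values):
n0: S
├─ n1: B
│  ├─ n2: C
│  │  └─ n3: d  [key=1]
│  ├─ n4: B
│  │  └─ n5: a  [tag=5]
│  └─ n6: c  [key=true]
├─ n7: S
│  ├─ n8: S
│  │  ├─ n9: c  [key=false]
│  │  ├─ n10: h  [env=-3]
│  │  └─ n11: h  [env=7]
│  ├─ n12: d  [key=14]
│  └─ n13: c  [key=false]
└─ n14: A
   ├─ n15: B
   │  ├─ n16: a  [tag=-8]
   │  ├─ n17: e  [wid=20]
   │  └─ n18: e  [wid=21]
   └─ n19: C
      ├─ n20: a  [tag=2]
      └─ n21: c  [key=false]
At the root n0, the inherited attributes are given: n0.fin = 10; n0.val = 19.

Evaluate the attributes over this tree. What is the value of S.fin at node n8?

13

1. n0.fin = 10  [given at root]
2. n0.val = 19  [given at root]
3. n1.lim = -3  [S₀.fin * 2 - 23]
4. n2.depth = true  [B₀.lim > -4]
5. n2.off = 5  [B₀.lim + 8]
6. n3.key = 1  [terminal]
7. n2.cnt = true  [C.depth == true]
8. n2.pre = false  [not C.depth]
9. n4.lim = 9  [B₀.lim * 3 + 18]
10. n5.tag = 5  [terminal]
11. n4.mk = -1  [B.lim * -1 + 8]
12. n6.key = true  [terminal]
13. n1.mk = 0  [B₁.mk + B₀.lim + 4]
14. n7.fin = -4  [S₀.val * -2 + 34]
15. n7.val = 6  [B.mk + 6]
16. n8.fin = 13  [S₀.val + S₀.fin + 11]
17. n8.val = 8  [S₀.fin + 12]
18. n9.key = false  [terminal]
19. n10.env = -3  [terminal]
20. n11.env = 7  [terminal]
21. n8.tag = "vm"  ["vm"]
22. n8.env = 6  [S.val * -1 + 14]
23. n12.key = 14  [terminal]
24. n13.key = false  [terminal]
25. n7.tag = "rz"  ["rz"]
26. n7.env = -3  [S₁.env - 9]
27. n14.lab = 14  [S₀.fin + 4]
28. n15.lim = 2  [A.lab - 12]
29. n16.tag = -8  [terminal]
30. n17.wid = 20  [terminal]
31. n18.wid = 21  [terminal]
32. n15.mk = 2  [B.lim * 3 - 4]
33. n19.depth = true  [B.mk > 1]
34. n19.off = -8  [B.mk + A.lab - 24]
35. n20.tag = 2  [terminal]
36. n21.key = false  [terminal]
37. n19.cnt = false  [c.key == true]
38. n19.pre = true  [C.off > -9]
39. n14.off = true  [C.pre == true]
40. n0.tag = "qz"  ["qz"]
41. n0.env = 1  [S₀.fin - 9]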